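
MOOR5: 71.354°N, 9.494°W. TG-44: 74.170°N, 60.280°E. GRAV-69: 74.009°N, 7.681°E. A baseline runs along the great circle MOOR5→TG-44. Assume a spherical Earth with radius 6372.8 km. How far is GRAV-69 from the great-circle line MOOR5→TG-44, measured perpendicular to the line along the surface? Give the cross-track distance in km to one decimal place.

55.3 km

δ₁₃ = central angle MOOR5→GRAV-69 = 0.100053 rad  (haversine)
θ₁₃ = bearing MOOR5→GRAV-69 = 54.530°,  θ₁₂ = bearing MOOR5→TG-44 = 49.549°
dₓₜ = R·arcsin(sin δ₁₃ · sin(θ₁₃ − θ₁₂)) = 6372.8·arcsin(0.09989·sin(4.981°)) = 55.270 km
|dₓₜ| = 55.270 km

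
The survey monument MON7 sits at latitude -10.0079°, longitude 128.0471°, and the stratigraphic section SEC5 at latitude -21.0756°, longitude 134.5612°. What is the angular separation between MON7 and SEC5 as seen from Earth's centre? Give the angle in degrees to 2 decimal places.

12.72°

Δφ = -11.0677°,  Δλ = 6.5141°
a = sin²(Δφ/2) + cos φ₁ cos φ₂ sin²(Δλ/2) = 0.012266
c = 2·arcsin(√a) = 0.221957 rad = 12.7172°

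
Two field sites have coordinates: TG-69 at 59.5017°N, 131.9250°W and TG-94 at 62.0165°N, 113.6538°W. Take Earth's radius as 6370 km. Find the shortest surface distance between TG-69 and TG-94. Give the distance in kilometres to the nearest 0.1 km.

Δφ = 2.5148°,  Δλ = 18.2712°
a = sin²(Δφ/2) + cos φ₁ cos φ₂ sin²(Δλ/2) = 0.006485
c = 2·arcsin(√a) = 0.161228 rad = 9.2377°
d = R·c = 6370 × 0.161228 = 1027.0 km

1027.0 km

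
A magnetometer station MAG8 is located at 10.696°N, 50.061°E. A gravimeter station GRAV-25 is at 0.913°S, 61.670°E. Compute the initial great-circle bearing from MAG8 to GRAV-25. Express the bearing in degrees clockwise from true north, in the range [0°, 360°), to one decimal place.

Δλ = 11.6090°
y = sin Δλ · cos φ₂ = 0.201206
x = cos φ₁ sin φ₂ − sin φ₁ cos φ₂ cos Δλ = -0.197436
θ = atan2(y, x) = 134.4581° → 134.4581° (mod 360°)

134.5°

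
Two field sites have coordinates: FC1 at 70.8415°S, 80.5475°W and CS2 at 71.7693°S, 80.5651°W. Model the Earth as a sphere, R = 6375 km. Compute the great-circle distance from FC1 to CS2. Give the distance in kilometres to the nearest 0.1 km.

103.2 km

Δφ = -0.9278°,  Δλ = -0.0176°
a = sin²(Δφ/2) + cos φ₁ cos φ₂ sin²(Δλ/2) = 0.000066
c = 2·arcsin(√a) = 0.016193 rad = 0.9278°
d = R·c = 6375 × 0.016193 = 103.2 km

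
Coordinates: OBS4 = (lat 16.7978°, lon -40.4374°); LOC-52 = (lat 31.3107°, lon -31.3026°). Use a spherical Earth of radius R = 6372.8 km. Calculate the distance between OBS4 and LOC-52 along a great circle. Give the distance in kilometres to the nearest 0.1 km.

1859.8 km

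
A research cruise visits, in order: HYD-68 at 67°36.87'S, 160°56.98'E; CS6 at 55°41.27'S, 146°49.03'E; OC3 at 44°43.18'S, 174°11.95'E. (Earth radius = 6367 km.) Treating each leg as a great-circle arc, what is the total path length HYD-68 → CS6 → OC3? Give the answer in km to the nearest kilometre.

3787 km

HYD-68: φ = -67.61450°, λ = +160.94967°
CS6: φ = -55.68783°, λ = +146.81717°
OC3: φ = -44.71967°, λ = +174.19917°
HYD-68→CS6: c = 0.237559 rad, d = 1512.54 km
CS6→OC3: c = 0.357267 rad, d = 2274.72 km
Total = 1512.54 + 2274.72 = 3787.25 km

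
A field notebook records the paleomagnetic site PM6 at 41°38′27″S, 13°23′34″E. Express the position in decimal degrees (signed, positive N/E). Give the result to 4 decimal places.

lat: 41.6408° S → -41.6408°
lon: 13.3928° E → +13.3928°

-41.6408°, +13.3928°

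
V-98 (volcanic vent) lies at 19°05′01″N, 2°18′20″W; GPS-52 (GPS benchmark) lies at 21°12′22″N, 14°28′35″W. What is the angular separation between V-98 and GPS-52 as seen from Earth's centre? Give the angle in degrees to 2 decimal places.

V-98: φ = +19.08361°, λ = -2.30556°
GPS-52: φ = +21.20611°, λ = -14.47639°
Δφ = 2.1225°,  Δλ = -12.1708°
a = sin²(Δφ/2) + cos φ₁ cos φ₂ sin²(Δλ/2) = 0.010245
c = 2·arcsin(√a) = 0.202778 rad = 11.6183°

11.62°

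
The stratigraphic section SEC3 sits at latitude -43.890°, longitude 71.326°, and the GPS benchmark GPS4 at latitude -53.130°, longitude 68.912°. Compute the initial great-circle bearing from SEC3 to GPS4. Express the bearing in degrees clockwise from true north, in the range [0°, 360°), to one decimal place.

Δλ = -2.4140°
y = sin Δλ · cos φ₂ = -0.025272
x = cos φ₁ sin φ₂ − sin φ₁ cos φ₂ cos Δλ = -0.160939
θ = atan2(y, x) = -171.0759° → 188.9241° (mod 360°)

188.9°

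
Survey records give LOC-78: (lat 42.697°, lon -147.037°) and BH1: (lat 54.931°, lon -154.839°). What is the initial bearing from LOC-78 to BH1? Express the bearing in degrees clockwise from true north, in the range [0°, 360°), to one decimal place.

340.1°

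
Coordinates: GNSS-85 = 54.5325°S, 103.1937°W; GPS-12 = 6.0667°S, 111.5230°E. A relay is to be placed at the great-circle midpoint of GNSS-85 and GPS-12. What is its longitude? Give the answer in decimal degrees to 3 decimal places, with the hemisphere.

144.086°E

Bx = cos φ₂ cos Δλ = -0.817375,  By = cos φ₂ sin Δλ = -0.566330
φₘ = atan2(sin φ₁ + sin φ₂, √((cos φ₁ + Bx)² + By²)) = -56.28617°
λₘ = λ₁ + atan2(By, cos φ₁ + Bx) = 144.08626°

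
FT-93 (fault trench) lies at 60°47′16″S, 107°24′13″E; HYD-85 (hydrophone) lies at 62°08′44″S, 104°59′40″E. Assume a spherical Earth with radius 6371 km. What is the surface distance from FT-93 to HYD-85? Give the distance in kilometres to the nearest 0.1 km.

FT-93: φ = -60.78778°, λ = +107.40361°
HYD-85: φ = -62.14556°, λ = +104.99444°
Δφ = -1.3578°,  Δλ = -2.4092°
a = sin²(Δφ/2) + cos φ₁ cos φ₂ sin²(Δλ/2) = 0.000241
c = 2·arcsin(√a) = 0.031060 rad = 1.7796°
d = R·c = 6371 × 0.031060 = 197.9 km

197.9 km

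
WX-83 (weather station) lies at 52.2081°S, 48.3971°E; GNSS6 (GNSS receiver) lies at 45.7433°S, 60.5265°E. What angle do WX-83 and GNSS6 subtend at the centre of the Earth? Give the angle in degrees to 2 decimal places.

10.23°

Δφ = 6.4648°,  Δλ = 12.1294°
a = sin²(Δφ/2) + cos φ₁ cos φ₂ sin²(Δλ/2) = 0.007953
c = 2·arcsin(√a) = 0.178596 rad = 10.2328°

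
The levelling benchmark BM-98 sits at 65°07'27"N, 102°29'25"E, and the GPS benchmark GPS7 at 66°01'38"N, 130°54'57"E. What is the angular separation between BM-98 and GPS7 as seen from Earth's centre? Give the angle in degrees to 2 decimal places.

11.69°

BM-98: φ = +65.12417°, λ = +102.49028°
GPS7: φ = +66.02722°, λ = +130.91583°
Δφ = 0.9031°,  Δλ = 28.4256°
a = sin²(Δφ/2) + cos φ₁ cos φ₂ sin²(Δλ/2) = 0.010365
c = 2·arcsin(√a) = 0.203971 rad = 11.6867°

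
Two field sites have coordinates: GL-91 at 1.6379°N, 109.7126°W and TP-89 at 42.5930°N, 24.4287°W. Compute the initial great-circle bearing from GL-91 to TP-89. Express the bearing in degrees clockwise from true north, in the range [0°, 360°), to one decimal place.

47.4°

Δλ = 85.2839°
y = sin Δλ · cos φ₂ = 0.733687
x = cos φ₁ sin φ₂ − sin φ₁ cos φ₂ cos Δλ = 0.674779
θ = atan2(y, x) = 47.3949° → 47.3949° (mod 360°)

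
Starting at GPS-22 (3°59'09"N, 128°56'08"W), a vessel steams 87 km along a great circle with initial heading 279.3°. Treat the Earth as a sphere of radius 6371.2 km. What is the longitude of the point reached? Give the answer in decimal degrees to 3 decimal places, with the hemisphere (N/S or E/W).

GPS-22: φ = +3.98583°, λ = -128.93556°
δ = d/R = 87/6371.2 = 0.013655 rad
φ₂ = arcsin(sin φ₁ cos δ + cos φ₁ sin δ cos θ)
   = arcsin(0.06951·0.99991 + 0.99758·0.01365·0.16160) = 4.11190°
λ₂ = λ₁ + atan2(sin θ sin δ cos φ₁, cos δ − sin φ₁ sin φ₂) = -129.70965°

129.710°W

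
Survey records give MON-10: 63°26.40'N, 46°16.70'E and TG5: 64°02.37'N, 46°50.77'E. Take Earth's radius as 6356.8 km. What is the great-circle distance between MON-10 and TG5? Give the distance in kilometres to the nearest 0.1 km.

MON-10: φ = +63.44000°, λ = +46.27833°
TG5: φ = +64.03950°, λ = +46.84617°
Δφ = 0.5995°,  Δλ = 0.5678°
a = sin²(Δφ/2) + cos φ₁ cos φ₂ sin²(Δλ/2) = 0.000032
c = 2·arcsin(√a) = 0.011345 rad = 0.6500°
d = R·c = 6356.8 × 0.011345 = 72.1 km

72.1 km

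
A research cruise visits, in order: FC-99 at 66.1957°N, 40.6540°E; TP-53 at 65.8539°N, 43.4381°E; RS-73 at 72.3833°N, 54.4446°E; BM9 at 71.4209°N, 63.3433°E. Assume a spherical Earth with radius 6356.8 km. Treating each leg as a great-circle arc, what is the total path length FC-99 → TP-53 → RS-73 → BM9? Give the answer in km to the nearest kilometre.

1298 km

FC-99→TP-53: c = 0.020624 rad, d = 131.10 km
TP-53→RS-73: c = 0.132488 rad, d = 842.20 km
RS-73→BM9: c = 0.051030 rad, d = 324.39 km
Total = 131.10 + 842.20 + 324.39 = 1297.69 km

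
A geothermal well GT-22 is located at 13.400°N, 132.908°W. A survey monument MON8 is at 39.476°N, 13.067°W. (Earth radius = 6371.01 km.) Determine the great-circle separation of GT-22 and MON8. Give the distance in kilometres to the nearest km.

Δφ = 26.0760°,  Δλ = 119.8410°
a = sin²(Δφ/2) + cos φ₁ cos φ₂ sin²(Δλ/2) = 0.613149
c = 2·arcsin(√a) = 1.799071 rad = 103.0792°
d = R·c = 6371.01 × 1.799071 = 11461.9 km

11462 km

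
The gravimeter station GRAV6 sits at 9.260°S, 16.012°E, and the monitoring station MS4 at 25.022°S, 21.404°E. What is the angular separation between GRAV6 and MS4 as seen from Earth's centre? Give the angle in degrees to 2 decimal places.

16.58°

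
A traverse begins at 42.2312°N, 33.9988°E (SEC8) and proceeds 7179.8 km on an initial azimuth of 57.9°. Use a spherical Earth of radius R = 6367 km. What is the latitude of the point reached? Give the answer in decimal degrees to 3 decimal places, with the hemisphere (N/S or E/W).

δ = d/R = 7179.8/6367 = 1.127658 rad
φ₂ = arcsin(sin φ₁ cos δ + cos φ₁ sin δ cos θ)
   = arcsin(0.67212·0.42878 + 0.74044·0.90341·0.53140) = 40.06485°
λ₂ = λ₁ + atan2(sin θ sin δ cos φ₁, cos δ − sin φ₁ sin φ₂) = 124.38694°

40.065°N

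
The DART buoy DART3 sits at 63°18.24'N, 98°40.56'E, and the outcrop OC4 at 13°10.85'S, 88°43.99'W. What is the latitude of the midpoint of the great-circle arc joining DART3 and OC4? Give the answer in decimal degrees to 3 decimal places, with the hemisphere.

DART3: φ = +63.30400°, λ = +98.67600°
OC4: φ = -13.18083°, λ = -88.73317°
Bx = cos φ₂ cos Δλ = -0.965526,  By = cos φ₂ sin Δλ = 0.125557
φₘ = atan2(sin φ₁ + sin φ₂, √((cos φ₁ + Bx)² + By²)) = 51.39192°
λₘ = λ₁ + atan2(By, cos φ₁ + Bx) = -94.99300°

51.392°N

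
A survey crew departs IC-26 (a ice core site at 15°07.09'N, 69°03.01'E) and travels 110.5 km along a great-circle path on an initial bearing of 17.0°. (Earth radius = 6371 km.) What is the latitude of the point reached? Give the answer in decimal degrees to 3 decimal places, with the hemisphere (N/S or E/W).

16.068°N

IC-26: φ = +15.11817°, λ = +69.05017°
δ = d/R = 110.5/6371 = 0.017344 rad
φ₂ = arcsin(sin φ₁ cos δ + cos φ₁ sin δ cos θ)
   = arcsin(0.26081·0.99985 + 0.96539·0.01734·0.95630) = 16.06829°
λ₂ = λ₁ + atan2(sin θ sin δ cos φ₁, cos δ − sin φ₁ sin φ₂) = 69.35251°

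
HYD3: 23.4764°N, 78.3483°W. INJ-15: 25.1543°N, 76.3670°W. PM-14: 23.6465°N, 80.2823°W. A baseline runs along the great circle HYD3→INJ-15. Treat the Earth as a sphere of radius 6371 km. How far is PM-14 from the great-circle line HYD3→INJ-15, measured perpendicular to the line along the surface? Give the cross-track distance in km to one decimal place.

149.8 km

δ₁₃ = central angle HYD3→PM-14 = 0.031082 rad  (haversine)
θ₁₃ = bearing HYD3→PM-14 = 275.867°,  θ₁₂ = bearing HYD3→INJ-15 = 46.694°
dₓₜ = R·arcsin(sin δ₁₃ · sin(θ₁₃ − θ₁₂)) = 6371·arcsin(0.03108·sin(229.172°)) = -149.832 km
|dₓₜ| = 149.832 km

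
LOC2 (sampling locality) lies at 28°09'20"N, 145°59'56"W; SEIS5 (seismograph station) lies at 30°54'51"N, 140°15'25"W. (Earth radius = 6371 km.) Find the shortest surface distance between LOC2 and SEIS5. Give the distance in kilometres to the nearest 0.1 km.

LOC2: φ = +28.15556°, λ = -145.99889°
SEIS5: φ = +30.91417°, λ = -140.25694°
Δφ = 2.7586°,  Δλ = 5.7419°
a = sin²(Δφ/2) + cos φ₁ cos φ₂ sin²(Δλ/2) = 0.002477
c = 2·arcsin(√a) = 0.099581 rad = 5.7056°
d = R·c = 6371 × 0.099581 = 634.4 km

634.4 km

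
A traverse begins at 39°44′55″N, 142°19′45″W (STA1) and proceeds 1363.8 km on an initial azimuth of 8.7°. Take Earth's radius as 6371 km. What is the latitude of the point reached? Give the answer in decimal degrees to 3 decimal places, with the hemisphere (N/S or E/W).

51.839°N

STA1: φ = +39.74861°, λ = -142.32917°
δ = d/R = 1363.8/6371 = 0.214064 rad
φ₂ = arcsin(sin φ₁ cos δ + cos φ₁ sin δ cos θ)
   = arcsin(0.63942·0.97718 + 0.76886·0.21243·0.98849) = 51.83895°
λ₂ = λ₁ + atan2(sin θ sin δ cos φ₁, cos δ − sin φ₁ sin φ₂) = -139.34814°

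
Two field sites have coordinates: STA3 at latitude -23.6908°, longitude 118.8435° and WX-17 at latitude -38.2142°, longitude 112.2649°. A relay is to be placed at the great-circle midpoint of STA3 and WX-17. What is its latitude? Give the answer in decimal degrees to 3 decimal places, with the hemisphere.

30.994°S

Bx = cos φ₂ cos Δλ = 0.780530,  By = cos φ₂ sin Δλ = -0.090015
φₘ = atan2(sin φ₁ + sin φ₂, √((cos φ₁ + Bx)² + By²)) = -30.99394°
λₘ = λ₁ + atan2(By, cos φ₁ + Bx) = 115.80584°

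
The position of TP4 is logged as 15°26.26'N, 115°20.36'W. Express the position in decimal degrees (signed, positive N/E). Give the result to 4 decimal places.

+15.4377°, -115.3393°

lat: 15.4377° N → +15.4377°
lon: 115.3393° W → -115.3393°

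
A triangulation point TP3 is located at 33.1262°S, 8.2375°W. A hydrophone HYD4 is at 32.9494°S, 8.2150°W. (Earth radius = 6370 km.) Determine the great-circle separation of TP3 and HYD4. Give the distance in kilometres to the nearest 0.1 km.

19.8 km

Δφ = 0.1768°,  Δλ = 0.0225°
a = sin²(Δφ/2) + cos φ₁ cos φ₂ sin²(Δλ/2) = 0.000002
c = 2·arcsin(√a) = 0.003103 rad = 0.1778°
d = R·c = 6370 × 0.003103 = 19.8 km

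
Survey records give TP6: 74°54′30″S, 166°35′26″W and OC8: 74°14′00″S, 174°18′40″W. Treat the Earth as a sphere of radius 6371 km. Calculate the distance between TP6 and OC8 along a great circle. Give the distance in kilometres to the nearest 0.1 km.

TP6: φ = -74.90833°, λ = -166.59056°
OC8: φ = -74.23333°, λ = -174.31111°
Δφ = 0.6750°,  Δλ = -7.7206°
a = sin²(Δφ/2) + cos φ₁ cos φ₂ sin²(Δλ/2) = 0.000355
c = 2·arcsin(√a) = 0.037704 rad = 2.1603°
d = R·c = 6371 × 0.037704 = 240.2 km

240.2 km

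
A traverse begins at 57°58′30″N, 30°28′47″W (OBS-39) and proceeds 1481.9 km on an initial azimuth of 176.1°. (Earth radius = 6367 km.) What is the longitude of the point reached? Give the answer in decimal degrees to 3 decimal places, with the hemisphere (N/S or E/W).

OBS-39: φ = +57.97500°, λ = -30.47972°
δ = d/R = 1481.9/6367 = 0.232747 rad
φ₂ = arcsin(sin φ₁ cos δ + cos φ₁ sin δ cos θ)
   = arcsin(0.84782·0.97304 + 0.53029·0.23065·-0.99768) = 44.66239°
λ₂ = λ₁ + atan2(sin θ sin δ cos φ₁, cos δ − sin φ₁ sin φ₂) = -29.21588°

29.216°W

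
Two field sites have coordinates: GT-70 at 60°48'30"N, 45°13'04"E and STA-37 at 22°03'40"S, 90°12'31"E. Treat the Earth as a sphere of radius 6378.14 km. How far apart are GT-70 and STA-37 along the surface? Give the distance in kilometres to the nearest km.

10071 km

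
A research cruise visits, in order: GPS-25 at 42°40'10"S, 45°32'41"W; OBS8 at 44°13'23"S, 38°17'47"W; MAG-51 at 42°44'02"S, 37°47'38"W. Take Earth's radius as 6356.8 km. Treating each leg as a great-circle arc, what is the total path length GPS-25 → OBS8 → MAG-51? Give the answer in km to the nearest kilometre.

GPS-25: φ = -42.66944°, λ = -45.54472°
OBS8: φ = -44.22306°, λ = -38.29639°
MAG-51: φ = -42.73389°, λ = -37.79389°
GPS-25→OBS8: c = 0.095728 rad, d = 608.52 km
OBS8→MAG-51: c = 0.026758 rad, d = 170.10 km
Total = 608.52 + 170.10 = 778.62 km

779 km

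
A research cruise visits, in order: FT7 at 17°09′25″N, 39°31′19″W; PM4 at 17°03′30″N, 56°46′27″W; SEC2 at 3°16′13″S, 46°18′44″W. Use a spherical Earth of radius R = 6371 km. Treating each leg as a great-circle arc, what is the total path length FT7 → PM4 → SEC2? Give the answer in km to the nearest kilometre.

FT7: φ = +17.15694°, λ = -39.52194°
PM4: φ = +17.05833°, λ = -56.77417°
SEC2: φ = -3.27028°, λ = -46.31222°
FT7→PM4: c = 0.287695 rad, d = 1832.91 km
PM4→SEC2: c = 0.397973 rad, d = 2535.48 km
Total = 1832.91 + 2535.48 = 4368.39 km

4368 km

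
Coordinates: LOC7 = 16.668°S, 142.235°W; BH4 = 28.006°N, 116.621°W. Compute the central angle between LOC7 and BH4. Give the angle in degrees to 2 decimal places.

51.10°

Δφ = 44.6740°,  Δλ = 25.6140°
a = sin²(Δφ/2) + cos φ₁ cos φ₂ sin²(Δλ/2) = 0.186000
c = 2·arcsin(√a) = 0.891817 rad = 51.0973°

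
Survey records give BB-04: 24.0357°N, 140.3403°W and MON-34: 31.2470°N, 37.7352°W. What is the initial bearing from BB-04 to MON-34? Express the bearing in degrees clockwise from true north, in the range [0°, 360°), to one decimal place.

Δλ = 102.6051°
y = sin Δλ · cos φ₂ = 0.834333
x = cos φ₁ sin φ₂ − sin φ₁ cos φ₂ cos Δλ = 0.549743
θ = atan2(y, x) = 56.6191° → 56.6191° (mod 360°)

56.6°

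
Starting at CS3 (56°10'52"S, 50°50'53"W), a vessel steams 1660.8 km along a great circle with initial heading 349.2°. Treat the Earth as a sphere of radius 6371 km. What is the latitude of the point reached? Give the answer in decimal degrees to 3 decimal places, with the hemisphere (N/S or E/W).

41.439°S

CS3: φ = -56.18111°, λ = -50.84806°
δ = d/R = 1660.8/6371 = 0.260681 rad
φ₂ = arcsin(sin φ₁ cos δ + cos φ₁ sin δ cos θ)
   = arcsin(-0.83080·0.96621 + 0.55657·0.25774·0.98229) = -41.43909°
λ₂ = λ₁ + atan2(sin θ sin δ cos φ₁, cos δ − sin φ₁ sin φ₂) = -54.54179°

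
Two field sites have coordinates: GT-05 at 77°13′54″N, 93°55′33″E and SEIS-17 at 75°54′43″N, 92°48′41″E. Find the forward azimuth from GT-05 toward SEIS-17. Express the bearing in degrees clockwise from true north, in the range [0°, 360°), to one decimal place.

191.6°

GT-05: φ = +77.23167°, λ = +93.92583°
SEIS-17: φ = +75.91194°, λ = +92.81139°
Δλ = -1.1144°
y = sin Δλ · cos φ₂ = -0.004734
x = cos φ₁ sin φ₂ − sin φ₁ cos φ₂ cos Δλ = -0.022987
θ = atan2(y, x) = -168.3622° → 191.6378° (mod 360°)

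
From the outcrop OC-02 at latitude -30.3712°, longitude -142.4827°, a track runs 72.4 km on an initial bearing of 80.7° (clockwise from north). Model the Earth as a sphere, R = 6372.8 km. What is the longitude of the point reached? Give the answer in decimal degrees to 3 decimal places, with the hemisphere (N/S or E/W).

δ = d/R = 72.4/6372.8 = 0.011361 rad
φ₂ = arcsin(sin φ₁ cos δ + cos φ₁ sin δ cos θ)
   = arcsin(-0.50560·0.99994 + 0.86277·0.01136·0.16160) = -30.26390°
λ₂ = λ₁ + atan2(sin θ sin δ cos φ₁, cos δ − sin φ₁ sin φ₂) = -141.73897°

141.739°W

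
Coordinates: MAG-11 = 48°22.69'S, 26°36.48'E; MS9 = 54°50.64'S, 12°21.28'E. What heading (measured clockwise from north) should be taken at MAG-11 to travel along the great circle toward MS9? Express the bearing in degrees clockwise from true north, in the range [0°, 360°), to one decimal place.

MAG-11: φ = -48.37817°, λ = +26.60800°
MS9: φ = -54.84400°, λ = +12.35467°
Δλ = -14.2533°
y = sin Δλ · cos φ₂ = -0.141769
x = cos φ₁ sin φ₂ − sin φ₁ cos φ₂ cos Δλ = -0.125861
θ = atan2(y, x) = -131.5984° → 228.4016° (mod 360°)

228.4°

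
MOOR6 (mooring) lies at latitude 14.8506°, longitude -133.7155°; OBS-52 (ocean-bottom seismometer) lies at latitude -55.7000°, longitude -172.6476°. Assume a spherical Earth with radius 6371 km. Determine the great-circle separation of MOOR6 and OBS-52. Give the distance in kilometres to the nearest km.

Δφ = -70.5506°,  Δλ = -38.9321°
a = sin²(Δφ/2) + cos φ₁ cos φ₂ sin²(Δλ/2) = 0.394005
c = 2·arcsin(√a) = 1.357185 rad = 77.7609°
d = R·c = 6371 × 1.357185 = 8646.6 km

8647 km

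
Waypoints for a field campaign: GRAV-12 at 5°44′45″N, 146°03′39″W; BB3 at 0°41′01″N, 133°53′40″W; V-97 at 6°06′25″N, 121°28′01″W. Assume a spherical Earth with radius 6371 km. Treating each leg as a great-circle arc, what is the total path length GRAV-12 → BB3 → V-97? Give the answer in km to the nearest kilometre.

2968 km

GRAV-12: φ = +5.74583°, λ = -146.06083°
BB3: φ = +0.68361°, λ = -133.89444°
V-97: φ = +6.10694°, λ = -121.46694°
GRAV-12→BB3: c = 0.229617 rad, d = 1462.89 km
BB3→V-97: c = 0.236230 rad, d = 1505.02 km
Total = 1462.89 + 1505.02 = 2967.91 km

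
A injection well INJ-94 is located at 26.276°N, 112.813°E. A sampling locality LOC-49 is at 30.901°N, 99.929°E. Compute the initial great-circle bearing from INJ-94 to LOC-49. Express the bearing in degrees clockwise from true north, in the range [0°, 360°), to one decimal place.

Δλ = -12.8840°
y = sin Δλ · cos φ₂ = -0.191328
x = cos φ₁ sin φ₂ − sin φ₁ cos φ₂ cos Δλ = 0.090197
θ = atan2(y, x) = -64.7595° → 295.2405° (mod 360°)

295.2°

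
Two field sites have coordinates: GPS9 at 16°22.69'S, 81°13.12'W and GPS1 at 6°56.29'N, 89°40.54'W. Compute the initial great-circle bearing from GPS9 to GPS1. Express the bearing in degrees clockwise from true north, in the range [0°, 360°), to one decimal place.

339.6°

GPS9: φ = -16.37817°, λ = -81.21867°
GPS1: φ = +6.93817°, λ = -89.67567°
Δλ = -8.4570°
y = sin Δλ · cos φ₂ = -0.145990
x = cos φ₁ sin φ₂ − sin φ₁ cos φ₂ cos Δλ = 0.392764
θ = atan2(y, x) = -20.3901° → 339.6099° (mod 360°)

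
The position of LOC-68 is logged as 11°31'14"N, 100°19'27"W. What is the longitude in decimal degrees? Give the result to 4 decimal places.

100.3242°W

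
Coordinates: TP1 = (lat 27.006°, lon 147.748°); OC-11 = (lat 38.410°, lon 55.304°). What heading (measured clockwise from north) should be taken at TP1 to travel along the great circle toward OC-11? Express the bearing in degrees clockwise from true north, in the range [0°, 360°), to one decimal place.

Δλ = -92.4440°
y = sin Δλ · cos φ₂ = -0.782872
x = cos φ₁ sin φ₂ − sin φ₁ cos φ₂ cos Δλ = 0.568712
θ = atan2(y, x) = -54.0037° → 305.9963° (mod 360°)

306.0°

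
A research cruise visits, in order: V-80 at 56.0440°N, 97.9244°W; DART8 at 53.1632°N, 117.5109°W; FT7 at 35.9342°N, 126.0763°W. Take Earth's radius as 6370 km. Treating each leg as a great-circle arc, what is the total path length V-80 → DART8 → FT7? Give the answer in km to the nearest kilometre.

V-80→DART8: c = 0.203530 rad, d = 1296.49 km
DART8→FT7: c = 0.318474 rad, d = 2028.68 km
Total = 1296.49 + 2028.68 = 3325.17 km

3325 km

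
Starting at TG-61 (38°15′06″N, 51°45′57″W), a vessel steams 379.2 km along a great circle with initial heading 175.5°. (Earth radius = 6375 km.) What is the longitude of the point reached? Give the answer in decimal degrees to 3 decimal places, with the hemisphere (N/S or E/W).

51.440°W

TG-61: φ = +38.25167°, λ = -51.76583°
δ = d/R = 379.2/6375 = 0.059482 rad
φ₂ = arcsin(sin φ₁ cos δ + cos φ₁ sin δ cos θ)
   = arcsin(0.61912·0.99823 + 0.78530·0.05945·-0.99692) = 34.85363°
λ₂ = λ₁ + atan2(sin θ sin δ cos φ₁, cos δ − sin φ₁ sin φ₂) = -51.44018°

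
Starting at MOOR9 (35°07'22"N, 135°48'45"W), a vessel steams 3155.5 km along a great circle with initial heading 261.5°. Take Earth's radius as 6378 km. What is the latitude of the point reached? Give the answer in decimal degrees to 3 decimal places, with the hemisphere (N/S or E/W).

MOOR9: φ = +35.12278°, λ = -135.81250°
δ = d/R = 3155.5/6378 = 0.494748 rad
φ₂ = arcsin(sin φ₁ cos δ + cos φ₁ sin δ cos θ)
   = arcsin(0.57533·0.88009 + 0.81792·0.47481·-0.14781) = 26.67563°
λ₂ = λ₁ + atan2(sin θ sin δ cos φ₁, cos δ − sin φ₁ sin φ₂) = -167.51645°

26.676°N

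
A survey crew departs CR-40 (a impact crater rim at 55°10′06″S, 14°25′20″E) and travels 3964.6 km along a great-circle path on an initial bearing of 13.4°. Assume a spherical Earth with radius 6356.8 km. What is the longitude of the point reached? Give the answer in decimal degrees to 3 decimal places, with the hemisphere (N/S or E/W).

CR-40: φ = -55.16833°, λ = +14.42222°
δ = d/R = 3964.6/6356.8 = 0.623679 rad
φ₂ = arcsin(sin φ₁ cos δ + cos φ₁ sin δ cos θ)
   = arcsin(-0.82083·0.81174 + 0.57117·0.58403·0.97278) = -19.98689°
λ₂ = λ₁ + atan2(sin θ sin δ cos φ₁, cos δ − sin φ₁ sin φ₂) = 22.70281°

22.703°E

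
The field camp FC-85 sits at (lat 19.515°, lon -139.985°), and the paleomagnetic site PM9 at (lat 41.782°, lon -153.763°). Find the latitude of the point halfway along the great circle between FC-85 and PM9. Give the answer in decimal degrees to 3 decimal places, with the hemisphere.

Bx = cos φ₂ cos Δλ = 0.724229,  By = cos φ₂ sin Δλ = -0.177593
φₘ = atan2(sin φ₁ + sin φ₂, √((cos φ₁ + Bx)² + By²)) = 30.82838°
λₘ = λ₁ + atan2(By, cos φ₁ + Bx) = -146.06682°

30.828°N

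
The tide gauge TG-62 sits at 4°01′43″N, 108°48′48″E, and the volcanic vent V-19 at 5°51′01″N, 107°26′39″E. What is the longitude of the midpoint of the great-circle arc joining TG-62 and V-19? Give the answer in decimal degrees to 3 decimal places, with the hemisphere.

TG-62: φ = +4.02861°, λ = +108.81333°
V-19: φ = +5.85028°, λ = +107.44417°
Bx = cos φ₂ cos Δλ = 0.994508,  By = cos φ₂ sin Δλ = -0.023770
φₘ = atan2(sin φ₁ + sin φ₂, √((cos φ₁ + Bx)² + By²)) = 4.93980°
λₘ = λ₁ + atan2(By, cos φ₁ + Bx) = 108.12969°

108.130°E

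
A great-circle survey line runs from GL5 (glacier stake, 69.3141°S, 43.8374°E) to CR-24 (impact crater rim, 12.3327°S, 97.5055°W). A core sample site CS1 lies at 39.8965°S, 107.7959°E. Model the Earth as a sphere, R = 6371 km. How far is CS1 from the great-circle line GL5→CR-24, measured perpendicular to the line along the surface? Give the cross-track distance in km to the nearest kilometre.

3271 km

δ₁₃ = central angle GL5→CS1 = 0.768388 rad  (haversine)
θ₁₃ = bearing GL5→CS1 = 82.681°,  θ₁₂ = bearing GL5→CR-24 = 217.715°
dₓₜ = R·arcsin(sin δ₁₃ · sin(θ₁₃ − θ₁₂)) = 6371·arcsin(0.69498·sin(-135.033°)) = -3270.829 km
|dₓₜ| = 3270.829 km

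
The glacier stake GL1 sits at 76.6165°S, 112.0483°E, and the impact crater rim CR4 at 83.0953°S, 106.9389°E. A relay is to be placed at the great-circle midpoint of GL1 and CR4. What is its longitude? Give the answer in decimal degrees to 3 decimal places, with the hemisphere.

110.302°E

Bx = cos φ₂ cos Δλ = 0.119741,  By = cos φ₂ sin Δλ = -0.010706
φₘ = atan2(sin φ₁ + sin φ₂, √((cos φ₁ + Bx)² + By²)) = -79.86478°
λₘ = λ₁ + atan2(By, cos φ₁ + Bx) = 110.30222°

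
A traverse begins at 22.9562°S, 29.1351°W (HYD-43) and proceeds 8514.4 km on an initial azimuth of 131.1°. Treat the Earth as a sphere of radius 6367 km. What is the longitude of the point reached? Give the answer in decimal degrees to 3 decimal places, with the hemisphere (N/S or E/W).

63.704°E

δ = d/R = 8514.4/6367 = 1.337270 rad
φ₂ = arcsin(sin φ₁ cos δ + cos φ₁ sin δ cos θ)
   = arcsin(-0.39003·0.23141 + 0.92080·0.97286·-0.65738) = -42.77639°
λ₂ = λ₁ + atan2(sin θ sin δ cos φ₁, cos δ − sin φ₁ sin φ₂) = 63.70368°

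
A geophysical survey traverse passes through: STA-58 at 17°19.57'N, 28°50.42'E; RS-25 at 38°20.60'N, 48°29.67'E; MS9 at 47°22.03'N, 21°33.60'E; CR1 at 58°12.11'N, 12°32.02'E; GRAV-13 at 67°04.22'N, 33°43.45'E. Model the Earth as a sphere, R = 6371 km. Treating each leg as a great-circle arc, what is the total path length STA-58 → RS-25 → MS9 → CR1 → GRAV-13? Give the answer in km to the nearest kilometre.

8214 km

STA-58: φ = +17.32617°, λ = +28.84033°
RS-25: φ = +38.34333°, λ = +48.49450°
MS9: φ = +47.36717°, λ = +21.56000°
CR1: φ = +58.20183°, λ = +12.53367°
GRAV-13: φ = +67.07033°, λ = +33.72417°
STA-58→RS-25: c = 0.473774 rad, d = 3018.42 km
RS-25→MS9: c = 0.376383 rad, d = 2397.94 km
MS9→CR1: c = 0.211324 rad, d = 1346.34 km
CR1→GRAV-13: c = 0.227808 rad, d = 1451.37 km
Total = 3018.42 + 2397.94 + 1346.34 + 1451.37 = 8214.06 km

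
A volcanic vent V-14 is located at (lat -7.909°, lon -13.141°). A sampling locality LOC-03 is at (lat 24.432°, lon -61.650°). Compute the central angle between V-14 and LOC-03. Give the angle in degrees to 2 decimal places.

Δφ = 32.3410°,  Δλ = -48.5090°
a = sin²(Δφ/2) + cos φ₁ cos φ₂ sin²(Δλ/2) = 0.229737
c = 2·arcsin(√a) = 0.999734 rad = 57.2805°

57.28°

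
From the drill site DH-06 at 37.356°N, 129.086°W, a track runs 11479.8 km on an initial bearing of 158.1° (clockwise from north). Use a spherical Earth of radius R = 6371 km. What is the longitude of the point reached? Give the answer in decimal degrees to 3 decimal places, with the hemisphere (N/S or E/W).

δ = d/R = 11479.8/6371 = 1.801884 rad
φ₂ = arcsin(sin φ₁ cos δ + cos φ₁ sin δ cos θ)
   = arcsin(0.60677·-0.22904 + 0.79488·0.97342·-0.92784) = -58.96868°
λ₂ = λ₁ + atan2(sin θ sin δ cos φ₁, cos δ − sin φ₁ sin φ₂) = -84.31271°

84.313°W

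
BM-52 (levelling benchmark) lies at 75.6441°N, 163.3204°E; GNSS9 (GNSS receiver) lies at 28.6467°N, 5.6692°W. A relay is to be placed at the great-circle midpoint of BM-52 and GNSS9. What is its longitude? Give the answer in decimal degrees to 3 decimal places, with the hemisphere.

Bx = cos φ₂ cos Δλ = -0.861438,  By = cos φ₂ sin Δλ = -0.167609
φₘ = atan2(sin φ₁ + sin φ₂, √((cos φ₁ + Bx)² + By²)) = 66.29103°
λₘ = λ₁ + atan2(By, cos φ₁ + Bx) = -1.39907°

1.399°W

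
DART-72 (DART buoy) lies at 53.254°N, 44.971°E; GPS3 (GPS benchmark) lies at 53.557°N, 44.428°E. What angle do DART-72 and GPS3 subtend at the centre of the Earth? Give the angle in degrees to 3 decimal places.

0.443°

Δφ = 0.3030°,  Δλ = -0.5430°
a = sin²(Δφ/2) + cos φ₁ cos φ₂ sin²(Δλ/2) = 0.000015
c = 2·arcsin(√a) = 0.007739 rad = 0.4434°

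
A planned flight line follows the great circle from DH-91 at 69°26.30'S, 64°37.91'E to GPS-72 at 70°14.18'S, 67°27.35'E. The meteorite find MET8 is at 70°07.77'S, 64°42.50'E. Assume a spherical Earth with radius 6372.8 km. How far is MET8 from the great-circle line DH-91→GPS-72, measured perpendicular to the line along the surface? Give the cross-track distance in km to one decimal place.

DH-91: φ = -69.43833°, λ = +64.63183°
GPS-72: φ = -70.23633°, λ = +67.45583°
MET8: φ = -70.12950°, λ = +64.70833°
δ₁₃ = central angle DH-91→MET8 = 0.012072 rad  (haversine)
θ₁₃ = bearing DH-91→MET8 = 177.846°,  θ₁₂ = bearing DH-91→GPS-72 = 130.665°
dₓₜ = R·arcsin(sin δ₁₃ · sin(θ₁₃ − θ₁₂)) = 6372.8·arcsin(0.01207·sin(47.181°)) = 56.429 km
|dₓₜ| = 56.429 km

56.4 km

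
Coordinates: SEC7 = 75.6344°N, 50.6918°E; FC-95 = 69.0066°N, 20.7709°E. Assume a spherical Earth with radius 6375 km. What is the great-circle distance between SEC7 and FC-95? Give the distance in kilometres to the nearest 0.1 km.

1229.2 km

Δφ = -6.6278°,  Δλ = -29.9209°
a = sin²(Δφ/2) + cos φ₁ cos φ₂ sin²(Δλ/2) = 0.009265
c = 2·arcsin(√a) = 0.192811 rad = 11.0472°
d = R·c = 6375 × 0.192811 = 1229.2 km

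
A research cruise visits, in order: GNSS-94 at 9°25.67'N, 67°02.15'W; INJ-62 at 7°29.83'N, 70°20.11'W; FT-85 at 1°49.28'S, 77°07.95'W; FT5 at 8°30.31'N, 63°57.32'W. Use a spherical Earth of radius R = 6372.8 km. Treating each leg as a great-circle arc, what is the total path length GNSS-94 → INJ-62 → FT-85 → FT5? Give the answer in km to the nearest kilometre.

3562 km

GNSS-94: φ = +9.42783°, λ = -67.03583°
INJ-62: φ = +7.49717°, λ = -70.33517°
FT-85: φ = -1.82133°, λ = -77.13250°
FT5: φ = +8.50517°, λ = -63.95533°
GNSS-94→INJ-62: c = 0.066176 rad, d = 421.73 km
INJ-62→FT-85: c = 0.201147 rad, d = 1281.87 km
FT-85→FT5: c = 0.291636 rad, d = 1858.54 km
Total = 421.73 + 1281.87 + 1858.54 = 3562.13 km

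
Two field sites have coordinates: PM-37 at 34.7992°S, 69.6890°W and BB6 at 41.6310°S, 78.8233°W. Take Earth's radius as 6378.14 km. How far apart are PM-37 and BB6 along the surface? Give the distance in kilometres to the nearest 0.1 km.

1101.8 km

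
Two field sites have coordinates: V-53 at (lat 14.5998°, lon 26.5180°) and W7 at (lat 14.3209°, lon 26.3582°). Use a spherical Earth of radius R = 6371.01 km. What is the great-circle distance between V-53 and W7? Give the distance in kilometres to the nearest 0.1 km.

35.5 km

Δφ = -0.2789°,  Δλ = -0.1598°
a = sin²(Δφ/2) + cos φ₁ cos φ₂ sin²(Δλ/2) = 0.000008
c = 2·arcsin(√a) = 0.005567 rad = 0.3189°
d = R·c = 6371.01 × 0.005567 = 35.5 km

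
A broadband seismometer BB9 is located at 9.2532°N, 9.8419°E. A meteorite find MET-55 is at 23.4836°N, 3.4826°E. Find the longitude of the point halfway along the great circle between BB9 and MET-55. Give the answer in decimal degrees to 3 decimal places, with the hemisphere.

Bx = cos φ₂ cos Δλ = 0.911531,  By = cos φ₂ sin Δλ = -0.101589
φₘ = atan2(sin φ₁ + sin φ₂, √((cos φ₁ + Bx)² + By²)) = 16.39225°
λₘ = λ₁ + atan2(By, cos φ₁ + Bx) = 6.77895°

6.779°E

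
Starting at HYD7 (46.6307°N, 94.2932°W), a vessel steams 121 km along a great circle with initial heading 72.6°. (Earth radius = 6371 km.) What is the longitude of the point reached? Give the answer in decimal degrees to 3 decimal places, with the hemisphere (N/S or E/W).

92.772°W

δ = d/R = 121/6371 = 0.018992 rad
φ₂ = arcsin(sin φ₁ cos δ + cos φ₁ sin δ cos θ)
   = arcsin(0.72694·0.99982 + 0.68670·0.01899·0.29904) = 46.94607°
λ₂ = λ₁ + atan2(sin θ sin δ cos φ₁, cos δ − sin φ₁ sin φ₂) = -92.77209°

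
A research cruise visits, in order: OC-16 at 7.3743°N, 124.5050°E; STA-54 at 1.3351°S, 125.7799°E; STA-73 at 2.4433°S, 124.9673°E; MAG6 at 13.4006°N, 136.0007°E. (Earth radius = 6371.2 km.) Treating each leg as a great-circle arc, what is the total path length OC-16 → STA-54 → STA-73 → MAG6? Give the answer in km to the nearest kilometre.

3273 km

OC-16→STA-54: c = 0.153620 rad, d = 978.74 km
STA-54→STA-73: c = 0.023980 rad, d = 152.78 km
STA-73→MAG6: c = 0.336111 rad, d = 2141.43 km
Total = 978.74 + 152.78 + 2141.43 = 3272.95 km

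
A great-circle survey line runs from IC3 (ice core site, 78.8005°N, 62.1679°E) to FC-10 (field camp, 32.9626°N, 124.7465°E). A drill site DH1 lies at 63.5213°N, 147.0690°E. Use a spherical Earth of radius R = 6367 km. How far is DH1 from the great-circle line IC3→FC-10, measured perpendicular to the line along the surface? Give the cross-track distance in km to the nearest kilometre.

δ₁₃ = central angle IC3→DH1 = 0.482687 rad  (haversine)
θ₁₃ = bearing IC3→DH1 = 73.094°,  θ₁₂ = bearing IC3→FC-10 = 110.156°
dₓₜ = R·arcsin(sin δ₁₃ · sin(θ₁₃ − θ₁₂)) = 6367·arcsin(0.46416·sin(-37.062°)) = -1805.182 km
|dₓₜ| = 1805.182 km

1805 km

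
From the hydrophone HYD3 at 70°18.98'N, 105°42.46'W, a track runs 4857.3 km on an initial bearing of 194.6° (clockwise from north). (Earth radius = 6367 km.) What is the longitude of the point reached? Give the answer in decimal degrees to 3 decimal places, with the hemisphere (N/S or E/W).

HYD3: φ = +70.31633°, λ = -105.70767°
δ = d/R = 4857.3/6367 = 0.762887 rad
φ₂ = arcsin(sin φ₁ cos δ + cos φ₁ sin δ cos θ)
   = arcsin(0.94157·0.72284 + 0.33683·0.69101·-0.96771) = 27.08879°
λ₂ = λ₁ + atan2(sin θ sin δ cos φ₁, cos δ − sin φ₁ sin φ₂) = -116.99004°

116.990°W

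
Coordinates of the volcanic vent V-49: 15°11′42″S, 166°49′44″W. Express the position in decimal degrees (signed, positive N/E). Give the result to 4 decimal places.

lat: 15.1950° S → -15.1950°
lon: 166.8289° W → -166.8289°

-15.1950°, -166.8289°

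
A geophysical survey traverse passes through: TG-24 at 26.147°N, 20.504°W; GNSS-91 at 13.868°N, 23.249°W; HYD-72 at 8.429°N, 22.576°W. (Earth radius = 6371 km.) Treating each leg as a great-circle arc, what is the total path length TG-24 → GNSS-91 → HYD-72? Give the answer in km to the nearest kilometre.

2004 km

TG-24→GNSS-91: c = 0.218961 rad, d = 1395.00 km
GNSS-91→HYD-72: c = 0.095625 rad, d = 609.23 km
Total = 1395.00 + 609.23 = 2004.23 km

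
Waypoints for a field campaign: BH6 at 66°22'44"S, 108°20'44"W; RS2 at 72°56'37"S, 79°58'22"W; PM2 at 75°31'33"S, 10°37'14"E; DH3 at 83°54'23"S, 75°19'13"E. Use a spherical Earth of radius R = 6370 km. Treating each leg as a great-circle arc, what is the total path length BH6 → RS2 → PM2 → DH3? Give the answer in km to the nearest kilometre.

BH6: φ = -66.37889°, λ = -108.34556°
RS2: φ = -72.94361°, λ = -79.97278°
PM2: φ = -75.52583°, λ = +10.62056°
DH3: φ = -83.90639°, λ = +75.32028°
BH6→RS2: c = 0.203697 rad, d = 1297.55 km
RS2→PM2: c = 0.389987 rad, d = 2484.22 km
PM2→DH3: c = 0.227964 rad, d = 1452.13 km
Total = 1297.55 + 2484.22 + 1452.13 = 5233.90 km

5234 km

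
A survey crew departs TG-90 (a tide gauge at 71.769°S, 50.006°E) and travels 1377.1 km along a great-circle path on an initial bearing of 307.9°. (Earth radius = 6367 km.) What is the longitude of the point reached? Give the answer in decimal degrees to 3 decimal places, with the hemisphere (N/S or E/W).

28.546°E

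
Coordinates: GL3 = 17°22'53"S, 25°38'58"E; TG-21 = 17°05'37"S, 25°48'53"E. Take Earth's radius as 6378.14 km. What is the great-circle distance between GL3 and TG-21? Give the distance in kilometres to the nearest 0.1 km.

GL3: φ = -17.38139°, λ = +25.64944°
TG-21: φ = -17.09361°, λ = +25.81472°
Δφ = 0.2878°,  Δλ = 0.1653°
a = sin²(Δφ/2) + cos φ₁ cos φ₂ sin²(Δλ/2) = 0.000008
c = 2·arcsin(√a) = 0.005729 rad = 0.3282°
d = R·c = 6378.14 × 0.005729 = 36.5 km

36.5 km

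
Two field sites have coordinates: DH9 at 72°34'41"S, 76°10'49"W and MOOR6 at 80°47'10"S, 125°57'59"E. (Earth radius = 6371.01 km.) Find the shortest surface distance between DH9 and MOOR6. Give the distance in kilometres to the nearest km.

2911 km

DH9: φ = -72.57806°, λ = -76.18028°
MOOR6: φ = -80.78611°, λ = +125.96639°
Δφ = -8.2081°,  Δλ = -157.8533°
a = sin²(Δφ/2) + cos φ₁ cos φ₂ sin²(Δλ/2) = 0.051294
c = 2·arcsin(√a) = 0.456930 rad = 26.1802°
d = R·c = 6371.01 × 0.456930 = 2911.1 km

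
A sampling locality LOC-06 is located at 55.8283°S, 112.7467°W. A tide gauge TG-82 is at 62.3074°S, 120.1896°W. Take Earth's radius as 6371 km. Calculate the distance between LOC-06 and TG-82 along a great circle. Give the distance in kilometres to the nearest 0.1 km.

835.5 km

Δφ = -6.4791°,  Δλ = -7.4429°
a = sin²(Δφ/2) + cos φ₁ cos φ₂ sin²(Δλ/2) = 0.004293
c = 2·arcsin(√a) = 0.131137 rad = 7.5136°
d = R·c = 6371 × 0.131137 = 835.5 km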